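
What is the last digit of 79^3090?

Powers of 9 mod 10 repeat with period 2: 9, 1.
3090 mod 2 = 0, so the last digit matches 9^2 = 1.

1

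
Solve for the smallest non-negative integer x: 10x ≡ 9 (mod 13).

The inverse of 10 mod 13 is 4 (since 10·4 = 40 ≡ 1).
Multiplying both sides by 4: x ≡ 4·9 = 36 ≡ 10 (mod 13).

10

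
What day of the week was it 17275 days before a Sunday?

Monday

17275 − 2467·7 = 6, so 17275 ≡ 6 (mod 7).
Sunday − 6 days → Monday.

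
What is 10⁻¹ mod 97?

97 = 9·10 + 7
10 = 1·7 + 3
7 = 2·3 + 1
3 = 3·1 + 0
Back-substituting gives 10·68 ≡ 1 (mod 97).

68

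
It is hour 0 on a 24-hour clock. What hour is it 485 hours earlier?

19

485 − 20·24 = 5, so 485 ≡ 5 (mod 24).
(0 − 5) mod 24 = 19.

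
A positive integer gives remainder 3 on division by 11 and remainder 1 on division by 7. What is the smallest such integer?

Since 7·8 ≡ 1 (mod 11), take x = 1 + 7·((3−1)·8 mod 11) = 1 + 7·5 = 36.
Check: 36 mod 11 = 3, 36 mod 7 = 1.

36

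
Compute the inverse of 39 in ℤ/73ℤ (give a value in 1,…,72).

73 = 1·39 + 34
39 = 1·34 + 5
34 = 6·5 + 4
5 = 1·4 + 1
4 = 4·1 + 0
Back-substituting gives 39·15 ≡ 1 (mod 73).

15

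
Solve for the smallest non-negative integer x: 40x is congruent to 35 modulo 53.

34

40⁻¹ ≡ 4 (mod 53) because 40·4 = 160 = 3·53 + 1.
Multiplying both sides by 4: x ≡ 4·35 = 140 ≡ 34 (mod 53).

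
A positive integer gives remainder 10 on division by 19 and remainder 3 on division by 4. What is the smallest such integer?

67

x ≡ 3 (mod 4) gives x ∈ {3, 7, 11, 15, 19, 23, 27, 31, …}.
The first of these with x mod 19 = 10 is 67.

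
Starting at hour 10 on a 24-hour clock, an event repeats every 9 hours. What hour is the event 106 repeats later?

106·9 = 954.
954 − 39·24 = 18, so 954 ≡ 18 (mod 24).
(10 + 18) mod 24 = 4.

4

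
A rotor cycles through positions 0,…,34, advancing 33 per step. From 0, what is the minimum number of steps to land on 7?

33⁻¹ ≡ 17 (mod 35) because 33·17 = 561 = 16·35 + 1.
Multiplying both sides by 17: x ≡ 17·7 = 119 ≡ 14 (mod 35).

14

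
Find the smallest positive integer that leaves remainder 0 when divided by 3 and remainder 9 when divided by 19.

9

x ≡ 0 (mod 3) gives x ∈ {0, 3, 6, 9}.
The first of these with x mod 19 = 9 is 9.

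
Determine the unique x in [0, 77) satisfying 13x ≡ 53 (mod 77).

10

The inverse of 13 mod 77 is 6 (since 13·6 = 78 ≡ 1).
So x ≡ 6·53 = 318 ≡ 10 (mod 77).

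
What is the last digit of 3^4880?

1

Last digits of 3^n: 3, 9, 7, 1 (period 4).
4880 mod 4 = 0, so the last digit matches 3^4 = 1.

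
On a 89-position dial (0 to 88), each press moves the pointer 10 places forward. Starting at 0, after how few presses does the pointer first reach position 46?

10⁻¹ ≡ 9 (mod 89) because 10·9 = 90 = 1·89 + 1.
Multiplying both sides by 9: x ≡ 9·46 = 414 ≡ 58 (mod 89).

58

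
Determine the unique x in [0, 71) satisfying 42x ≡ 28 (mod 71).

48

42⁻¹ ≡ 22 (mod 71) because 42·22 = 924 = 13·71 + 1.
Multiplying both sides by 22: x ≡ 22·28 = 616 ≡ 48 (mod 71).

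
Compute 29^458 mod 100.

61

Square-and-reduce mod 100: 29^1≡29, 29^2≡41, 29^4≡81, 29^8≡61, 29^16≡21, 29^32≡41, 29^64≡81, 29^128≡61, 29^256≡21.
458 = 2 + 8 + 64 + 128 + 256, so 29^458 ≡ 41·61·81·61·21 ≡ 61 (mod 100).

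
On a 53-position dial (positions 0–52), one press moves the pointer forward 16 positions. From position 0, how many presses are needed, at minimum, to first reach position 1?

16·10 = 160 = 3·53 + 1, so 16⁻¹ ≡ 10 (mod 53).

10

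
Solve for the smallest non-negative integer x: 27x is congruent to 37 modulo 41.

12

27⁻¹ ≡ 38 (mod 41) because 27·38 = 1026 = 25·41 + 1.
So x ≡ 38·37 = 1406 ≡ 12 (mod 41).
Check: 27·12 = 324 = 7·41 + 37.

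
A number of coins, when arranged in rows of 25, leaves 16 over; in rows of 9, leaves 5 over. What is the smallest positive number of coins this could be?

41

Since 9·14 ≡ 1 (mod 25), take x = 5 + 9·((16−5)·14 mod 25) = 5 + 9·4 = 41.
Check: 41 mod 25 = 16, 41 mod 9 = 5.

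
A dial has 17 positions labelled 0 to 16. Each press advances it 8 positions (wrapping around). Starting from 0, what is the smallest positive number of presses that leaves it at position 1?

15

17 = 2·8 + 1
8 = 8·1 + 0
Back-substituting gives 8·15 ≡ 1 (mod 17).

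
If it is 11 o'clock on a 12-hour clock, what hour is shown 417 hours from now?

417 = 34·12 + 9, so 417 mod 12 = 9.
11 + 9 → 8 on a 12-hour dial.

8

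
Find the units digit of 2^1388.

The units digit of 2^n cycles with period 4: 2, 4, 8, 6, …
1388 mod 4 = 0, so the last digit matches 2^4 = 6.

6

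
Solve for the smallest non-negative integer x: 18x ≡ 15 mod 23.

18⁻¹ ≡ 9 (mod 23) because 18·9 = 162 = 7·23 + 1.
Multiplying both sides by 9: x ≡ 9·15 = 135 ≡ 20 (mod 23).
Check: 18·20 = 360 = 15·23 + 15.

20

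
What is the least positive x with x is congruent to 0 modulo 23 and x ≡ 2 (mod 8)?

138

Since 8·3 ≡ 1 (mod 23), take x = 2 + 8·((0−2)·3 mod 23) = 2 + 8·17 = 138.
Check: 138 mod 23 = 0, 138 mod 8 = 2.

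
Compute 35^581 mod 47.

Square-and-reduce mod 47: 35^1≡35, 35^2≡3, 35^4≡9, 35^8≡34, 35^16≡28, 35^32≡32, 35^64≡37, 35^128≡6, 35^256≡36, 35^512≡27.
581 = 1 + 4 + 64 + 512, so 35^581 ≡ 35·9·37·27 ≡ 20 (mod 47).

20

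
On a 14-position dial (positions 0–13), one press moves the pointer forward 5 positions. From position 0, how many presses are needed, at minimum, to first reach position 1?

14 = 2·5 + 4
5 = 1·4 + 1
4 = 4·1 + 0
Back-substituting gives 5·3 ≡ 1 (mod 14).

3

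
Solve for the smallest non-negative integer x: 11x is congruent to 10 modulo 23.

The inverse of 11 mod 23 is 21 (since 11·21 = 231 ≡ 1).
Multiplying both sides by 21: x ≡ 21·10 = 210 ≡ 3 (mod 23).

3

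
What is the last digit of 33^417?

The units digit of 33^n cycles with period 4: 3, 9, 7, 1, …
417 mod 4 = 1, so the last digit matches 3^1 = 3.

3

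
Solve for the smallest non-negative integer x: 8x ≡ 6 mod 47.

36

8⁻¹ ≡ 6 (mod 47) because 8·6 = 48 = 1·47 + 1.
Multiplying both sides by 6: x ≡ 6·6 = 36 ≡ 36 (mod 47).
Check: 8·36 = 288 = 6·47 + 6.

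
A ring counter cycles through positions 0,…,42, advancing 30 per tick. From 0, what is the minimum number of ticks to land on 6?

The inverse of 30 mod 43 is 33 (since 30·33 = 990 ≡ 1).
So x ≡ 33·6 = 198 ≡ 26 (mod 43).
Check: 30·26 = 780 = 18·43 + 6.

26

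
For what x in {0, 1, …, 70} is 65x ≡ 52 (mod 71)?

15

65⁻¹ ≡ 59 (mod 71) because 65·59 = 3835 = 54·71 + 1.
Multiplying both sides by 59: x ≡ 59·52 = 3068 ≡ 15 (mod 71).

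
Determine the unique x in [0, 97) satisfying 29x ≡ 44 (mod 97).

45

29⁻¹ ≡ 87 (mod 97) because 29·87 = 2523 = 26·97 + 1.
Multiplying both sides by 87: x ≡ 87·44 = 3828 ≡ 45 (mod 97).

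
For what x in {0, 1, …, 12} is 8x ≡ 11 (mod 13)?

8⁻¹ ≡ 5 (mod 13) because 8·5 = 40 = 3·13 + 1.
So x ≡ 5·11 = 55 ≡ 3 (mod 13).

3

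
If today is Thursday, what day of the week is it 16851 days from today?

Saturday

16851 mod 7 = 2 (since 2407·7 = 16849).
Thursday + 2 days → Saturday.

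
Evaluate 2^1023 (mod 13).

By repeated squaring mod 13: 2^1≡2, 2^2≡4, 2^4≡3, 2^8≡9, 2^16≡3, 2^32≡9, 2^64≡3, 2^128≡9, 2^256≡3, 2^512≡9.
Since 1023 = 1 + 2 + 4 + 8 + 16 + 32 + 64 + 128 + 256 + 512 in binary, 2^1023 ≡ 2·4·3·9·3·9·3·9·3·9 ≡ 8 (mod 13).

8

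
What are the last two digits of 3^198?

Square-and-reduce mod 100: 3^1≡3, 3^2≡9, 3^4≡81, 3^8≡61, 3^16≡21, 3^32≡41, 3^64≡81, 3^128≡61.
198 = 2 + 4 + 64 + 128, so 3^198 ≡ 9·81·81·61 ≡ 89 (mod 100).

89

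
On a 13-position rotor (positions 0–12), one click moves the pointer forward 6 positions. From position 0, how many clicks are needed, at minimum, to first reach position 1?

13 = 2·6 + 1
6 = 6·1 + 0
Back-substituting gives 6·11 ≡ 1 (mod 13).

11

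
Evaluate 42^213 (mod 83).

Successive squares of 42 mod 83: 42^1≡42, 42^2≡21, 42^4≡26, 42^8≡12, 42^16≡61, 42^32≡69, 42^64≡30, 42^128≡70.
213 = 1 + 4 + 16 + 64 + 128, so 42^213 ≡ 42·26·61·30·70 ≡ 71 (mod 83).

71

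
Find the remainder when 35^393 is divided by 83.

46

Square-and-reduce mod 83: 35^1≡35, 35^2≡63, 35^4≡68, 35^8≡59, 35^16≡78, 35^32≡25, 35^64≡44, 35^128≡27, 35^256≡65.
Since 393 = 1 + 8 + 128 + 256 in binary, 35^393 ≡ 35·59·27·65 ≡ 46 (mod 83).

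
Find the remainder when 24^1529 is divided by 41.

Successive squares of 24 mod 41: 24^1≡24, 24^2≡2, 24^4≡4, 24^8≡16, 24^16≡10, 24^32≡18, 24^64≡37, 24^128≡16, 24^256≡10, 24^512≡18, 24^1024≡37.
Since 1529 = 1 + 8 + 16 + 32 + 64 + 128 + 256 + 1024 in binary, 24^1529 ≡ 24·16·10·18·37·16·10·37 ≡ 15 (mod 41).

15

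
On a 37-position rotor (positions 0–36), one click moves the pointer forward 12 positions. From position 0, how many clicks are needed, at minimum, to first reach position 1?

34

37 = 3·12 + 1
12 = 12·1 + 0
Back-substituting gives 12·34 ≡ 1 (mod 37).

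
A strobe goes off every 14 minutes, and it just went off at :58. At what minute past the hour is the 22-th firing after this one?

22·14 = 308.
308 mod 60 = 8 (since 5·60 = 300).
(58 + 8) mod 60 = 6.

6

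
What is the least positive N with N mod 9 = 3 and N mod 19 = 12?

x ≡ 3 (mod 9) gives x ∈ {3, 12}.
The first of these with x mod 19 = 12 is 12.

12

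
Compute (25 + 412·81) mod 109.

43

412·81 = 33372.
Dividing 33372 by 109 gives quotient 306 and remainder 18.
(25 + 18) mod 109 = 43.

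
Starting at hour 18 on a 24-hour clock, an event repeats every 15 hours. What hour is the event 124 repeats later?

124·15 = 1860.
1860 − 77·24 = 12, so 1860 ≡ 12 (mod 24).
(18 + 12) mod 24 = 6.

6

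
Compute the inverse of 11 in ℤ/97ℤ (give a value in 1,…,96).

53

11·53 = 583 = 6·97 + 1, so 11⁻¹ ≡ 53 (mod 97).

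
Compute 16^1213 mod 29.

Square-and-reduce mod 29: 16^1≡16, 16^2≡24, 16^4≡25, 16^8≡16, 16^16≡24, 16^32≡25, 16^64≡16, 16^128≡24, 16^256≡25, 16^512≡16, 16^1024≡24.
1213 = 1 + 4 + 8 + 16 + 32 + 128 + 1024, so 16^1213 ≡ 16·25·16·24·25·24·24 ≡ 24 (mod 29).

24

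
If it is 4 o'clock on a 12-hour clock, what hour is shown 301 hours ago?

3

301 mod 12 = 1 (since 25·12 = 300).
4 − 1 → 3 on a 12-hour dial.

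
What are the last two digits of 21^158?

61

Successive squares of 21 mod 100: 21^1≡21, 21^2≡41, 21^4≡81, 21^8≡61, 21^16≡21, 21^32≡41, 21^64≡81, 21^128≡61.
Since 158 = 2 + 4 + 8 + 16 + 128 in binary, 21^158 ≡ 41·81·61·21·61 ≡ 61 (mod 100).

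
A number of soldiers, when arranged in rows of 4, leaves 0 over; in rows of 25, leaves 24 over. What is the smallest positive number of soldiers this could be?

24

Since 25·1 ≡ 1 (mod 4), take x = 24 + 25·((0−24)·1 mod 4) = 24 + 25·0 = 24.
Check: 24 mod 4 = 0, 24 mod 25 = 24.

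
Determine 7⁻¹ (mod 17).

5

7·5 = 35 = 2·17 + 1, so 7⁻¹ ≡ 5 (mod 17).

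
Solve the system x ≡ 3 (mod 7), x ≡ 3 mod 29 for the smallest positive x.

Since 29·1 ≡ 1 (mod 7), take x = 3 + 29·((3−3)·1 mod 7) = 3 + 29·0 = 3.
Check: 3 mod 7 = 3, 3 mod 29 = 3.

3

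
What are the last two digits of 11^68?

81

Square-and-reduce mod 100: 11^1≡11, 11^2≡21, 11^4≡41, 11^8≡81, 11^16≡61, 11^32≡21, 11^64≡41.
Since 68 = 4 + 64 in binary, 11^68 ≡ 41·41 ≡ 81 (mod 100).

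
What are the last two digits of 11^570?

Successive squares of 11 mod 100: 11^1≡11, 11^2≡21, 11^4≡41, 11^8≡81, 11^16≡61, 11^32≡21, 11^64≡41, 11^128≡81, 11^256≡61, 11^512≡21.
570 = 2 + 8 + 16 + 32 + 512, so 11^570 ≡ 21·81·61·21·21 ≡ 1 (mod 100).

01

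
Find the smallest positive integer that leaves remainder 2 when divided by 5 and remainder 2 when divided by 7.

2

Since 7·3 ≡ 1 (mod 5), take x = 2 + 7·((2−2)·3 mod 5) = 2 + 7·0 = 2.
Check: 2 mod 5 = 2, 2 mod 7 = 2.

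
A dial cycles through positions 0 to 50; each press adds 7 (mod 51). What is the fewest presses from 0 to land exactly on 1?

51 = 7·7 + 2
7 = 3·2 + 1
2 = 2·1 + 0
Back-substituting gives 7·22 ≡ 1 (mod 51).

22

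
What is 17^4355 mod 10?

3

Last digits of 7^n: 7, 9, 3, 1 (period 4).
4355 leaves remainder 3 on division by 4, so 17^4355 ends in 3.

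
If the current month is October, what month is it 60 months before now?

60 = 5·12 + 0, so 60 mod 12 = 0.
October − 0 months → October.

October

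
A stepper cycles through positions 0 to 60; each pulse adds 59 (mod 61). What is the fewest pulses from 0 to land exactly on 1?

30

59·30 = 1770 = 29·61 + 1, so 59⁻¹ ≡ 30 (mod 61).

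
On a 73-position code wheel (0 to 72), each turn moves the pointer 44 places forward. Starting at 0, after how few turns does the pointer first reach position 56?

61

The inverse of 44 mod 73 is 5 (since 44·5 = 220 ≡ 1).
So x ≡ 5·56 = 280 ≡ 61 (mod 73).
Check: 44·61 = 2684 = 36·73 + 56.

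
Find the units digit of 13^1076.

1

Last digits of 3^n: 3, 9, 7, 1 (period 4).
1076 leaves remainder 0 on division by 4, so 13^1076 ends in 1.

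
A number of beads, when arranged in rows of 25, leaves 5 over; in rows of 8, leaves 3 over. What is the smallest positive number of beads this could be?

x ≡ 3 (mod 8) gives x ∈ {3, 11, 19, 27, 35, 43, 51, 59, …}.
The first of these with x mod 25 = 5 is 155.

155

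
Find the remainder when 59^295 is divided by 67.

22

By repeated squaring mod 67: 59^1≡59, 59^2≡64, 59^4≡9, 59^8≡14, 59^16≡62, 59^32≡25, 59^64≡22, 59^128≡15, 59^256≡24.
295 = 1 + 2 + 4 + 32 + 256, so 59^295 ≡ 59·64·9·25·24 ≡ 22 (mod 67).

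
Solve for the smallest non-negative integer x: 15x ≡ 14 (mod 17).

The inverse of 15 mod 17 is 8 (since 15·8 = 120 ≡ 1).
So x ≡ 8·14 = 112 ≡ 10 (mod 17).
Check: 15·10 = 150 = 8·17 + 14.

10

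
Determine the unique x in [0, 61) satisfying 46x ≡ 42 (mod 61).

46⁻¹ ≡ 4 (mod 61) because 46·4 = 184 = 3·61 + 1.
Multiplying both sides by 4: x ≡ 4·42 = 168 ≡ 46 (mod 61).
Check: 46·46 = 2116 = 34·61 + 42.

46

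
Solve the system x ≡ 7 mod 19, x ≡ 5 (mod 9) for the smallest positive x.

140

x ≡ 5 (mod 9) gives x ∈ {5, 14, 23, 32, 41, 50, 59, 68, …}.
The first of these with x mod 19 = 7 is 140.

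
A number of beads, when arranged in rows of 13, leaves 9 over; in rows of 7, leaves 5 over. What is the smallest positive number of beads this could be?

61

Since 7·2 ≡ 1 (mod 13), take x = 5 + 7·((9−5)·2 mod 13) = 5 + 7·8 = 61.
Check: 61 mod 13 = 9, 61 mod 7 = 5.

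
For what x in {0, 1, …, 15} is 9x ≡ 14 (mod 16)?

The inverse of 9 mod 16 is 9 (since 9·9 = 81 ≡ 1).
Multiplying both sides by 9: x ≡ 9·14 = 126 ≡ 14 (mod 16).
Check: 9·14 = 126 = 7·16 + 14.

14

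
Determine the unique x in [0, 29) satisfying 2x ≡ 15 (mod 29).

The inverse of 2 mod 29 is 15 (since 2·15 = 30 ≡ 1).
So x ≡ 15·15 = 225 ≡ 22 (mod 29).

22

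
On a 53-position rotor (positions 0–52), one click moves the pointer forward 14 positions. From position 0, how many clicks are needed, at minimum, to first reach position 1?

53 = 3·14 + 11
14 = 1·11 + 3
11 = 3·3 + 2
3 = 1·2 + 1
2 = 2·1 + 0
Back-substituting gives 14·19 ≡ 1 (mod 53).

19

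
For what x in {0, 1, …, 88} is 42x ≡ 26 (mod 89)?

42⁻¹ ≡ 53 (mod 89) because 42·53 = 2226 = 25·89 + 1.
So x ≡ 53·26 = 1378 ≡ 43 (mod 89).
Check: 42·43 = 1806 = 20·89 + 26.

43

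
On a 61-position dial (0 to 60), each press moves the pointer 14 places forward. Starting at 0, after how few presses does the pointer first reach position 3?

The inverse of 14 mod 61 is 48 (since 14·48 = 672 ≡ 1).
So x ≡ 48·3 = 144 ≡ 22 (mod 61).
Check: 14·22 = 308 = 5·61 + 3.

22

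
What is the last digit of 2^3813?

Last digits of 2^n: 2, 4, 8, 6 (period 4).
3813 leaves remainder 1 on division by 4, so 2^3813 ends in 2.

2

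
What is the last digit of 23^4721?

Powers of 3 mod 10 repeat with period 4: 3, 9, 7, 1.
4721 mod 4 = 1, so the last digit matches 3^1 = 3.

3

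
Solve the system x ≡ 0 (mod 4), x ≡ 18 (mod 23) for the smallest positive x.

x ≡ 0 (mod 4) gives x ∈ {0, 4, 8, 12, 16, 20, 24, 28, …}.
The first of these with x mod 23 = 18 is 64.

64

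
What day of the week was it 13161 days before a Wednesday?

Dividing 13161 by 7 gives quotient 1880 and remainder 1.
Wednesday − 1 day → Tuesday.

Tuesday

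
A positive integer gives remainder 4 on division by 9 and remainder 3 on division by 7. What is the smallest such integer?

x ≡ 3 (mod 7) gives x ∈ {3, 10, 17, 24, 31}.
The first of these with x mod 9 = 4 is 31.

31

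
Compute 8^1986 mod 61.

Square-and-reduce mod 61: 8^1≡8, 8^2≡3, 8^4≡9, 8^8≡20, 8^16≡34, 8^32≡58, 8^64≡9, 8^128≡20, 8^256≡34, 8^512≡58, 8^1024≡9.
1986 = 2 + 64 + 128 + 256 + 512 + 1024, so 8^1986 ≡ 3·9·20·34·58·9 ≡ 27 (mod 61).

27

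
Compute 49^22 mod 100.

1

Successive squares of 49 mod 100: 49^1≡49, 49^2≡1, 49^4≡1, 49^8≡1, 49^16≡1.
22 = 2 + 4 + 16, so 49^22 ≡ 1·1·1 ≡ 1 (mod 100).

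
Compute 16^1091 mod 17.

16

Successive squares of 16 mod 17: 16^1≡16, 16^2≡1, 16^4≡1, 16^8≡1, 16^16≡1, 16^32≡1, 16^64≡1, 16^128≡1, 16^256≡1, 16^512≡1, 16^1024≡1.
1091 = 1 + 2 + 64 + 1024, so 16^1091 ≡ 16·1·1·1 ≡ 16 (mod 17).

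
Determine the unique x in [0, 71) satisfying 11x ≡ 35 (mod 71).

11⁻¹ ≡ 13 (mod 71) because 11·13 = 143 = 2·71 + 1.
So x ≡ 13·35 = 455 ≡ 29 (mod 71).
Check: 11·29 = 319 = 4·71 + 35.

29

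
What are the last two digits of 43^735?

By repeated squaring mod 100: 43^1≡43, 43^2≡49, 43^4≡1, 43^8≡1, 43^16≡1, 43^32≡1, 43^64≡1, 43^128≡1, 43^256≡1, 43^512≡1.
Since 735 = 1 + 2 + 4 + 8 + 16 + 64 + 128 + 512 in binary, 43^735 ≡ 43·49·1·1·1·1·1·1 ≡ 7 (mod 100).

07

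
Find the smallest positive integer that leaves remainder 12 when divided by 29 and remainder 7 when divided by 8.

215

x ≡ 7 (mod 8) gives x ∈ {7, 15, 23, 31, 39, 47, 55, 63, …}.
The first of these with x mod 29 = 12 is 215.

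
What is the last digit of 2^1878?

4

Powers of 2 mod 10 repeat with period 4: 2, 4, 8, 6.
1878 mod 4 = 2, so the last digit matches 2^2 = 4.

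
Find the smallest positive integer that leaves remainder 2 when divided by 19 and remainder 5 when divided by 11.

x ≡ 5 (mod 11) gives x ∈ {5, 16, 27, 38, 49, 60, 71, 82, …}.
The first of these with x mod 19 = 2 is 192.

192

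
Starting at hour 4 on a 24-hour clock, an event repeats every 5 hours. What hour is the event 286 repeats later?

18

286·5 = 1430.
1430 − 59·24 = 14, so 1430 ≡ 14 (mod 24).
(4 + 14) mod 24 = 18.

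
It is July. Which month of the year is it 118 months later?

May

118 mod 12 = 10 (since 9·12 = 108).
July + 10 months → May.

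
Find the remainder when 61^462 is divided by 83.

Square-and-reduce mod 83: 61^1≡61, 61^2≡69, 61^4≡30, 61^8≡70, 61^16≡3, 61^32≡9, 61^64≡81, 61^128≡4, 61^256≡16.
462 = 2 + 4 + 8 + 64 + 128 + 256, so 61^462 ≡ 69·30·70·81·4·16 ≡ 63 (mod 83).

63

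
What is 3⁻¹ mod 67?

45

67 = 22·3 + 1
3 = 3·1 + 0
Back-substituting gives 3·45 ≡ 1 (mod 67).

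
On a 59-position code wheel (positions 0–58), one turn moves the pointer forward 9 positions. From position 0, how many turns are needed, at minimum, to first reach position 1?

9·46 = 414 = 7·59 + 1, so 9⁻¹ ≡ 46 (mod 59).

46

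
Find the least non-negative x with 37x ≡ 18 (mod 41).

16

37⁻¹ ≡ 10 (mod 41) because 37·10 = 370 = 9·41 + 1.
So x ≡ 10·18 = 180 ≡ 16 (mod 41).
Check: 37·16 = 592 = 14·41 + 18.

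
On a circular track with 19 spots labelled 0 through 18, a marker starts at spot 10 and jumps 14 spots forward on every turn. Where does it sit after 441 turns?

441·14 = 6174.
6174 = 324·19 + 18, so 6174 mod 19 = 18.
(10 + 18) mod 19 = 9.

9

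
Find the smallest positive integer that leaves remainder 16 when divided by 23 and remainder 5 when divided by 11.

16

Since 11·21 ≡ 1 (mod 23), take x = 5 + 11·((16−5)·21 mod 23) = 5 + 11·1 = 16.
Check: 16 mod 23 = 16, 16 mod 11 = 5.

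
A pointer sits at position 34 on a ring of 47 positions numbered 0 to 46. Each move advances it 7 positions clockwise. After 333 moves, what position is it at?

15

333·7 = 2331.
Dividing 2331 by 47 gives quotient 49 and remainder 28.
(34 + 28) mod 47 = 15.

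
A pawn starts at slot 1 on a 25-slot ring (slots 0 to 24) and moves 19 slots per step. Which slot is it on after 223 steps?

13

223·19 = 4237.
Dividing 4237 by 25 gives quotient 169 and remainder 12.
(1 + 12) mod 25 = 13.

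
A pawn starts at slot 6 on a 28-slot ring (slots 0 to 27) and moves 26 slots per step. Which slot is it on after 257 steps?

257·26 = 6682.
Dividing 6682 by 28 gives quotient 238 and remainder 18.
(6 + 18) mod 28 = 24.

24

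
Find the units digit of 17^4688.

1

Last digits of 7^n: 7, 9, 3, 1 (period 4).
4688 leaves remainder 0 on division by 4, so 17^4688 ends in 1.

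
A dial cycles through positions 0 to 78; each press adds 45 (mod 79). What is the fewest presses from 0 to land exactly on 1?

45·72 = 3240 = 41·79 + 1, so 45⁻¹ ≡ 72 (mod 79).

72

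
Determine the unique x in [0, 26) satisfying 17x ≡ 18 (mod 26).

The inverse of 17 mod 26 is 23 (since 17·23 = 391 ≡ 1).
Multiplying both sides by 23: x ≡ 23·18 = 414 ≡ 24 (mod 26).
Check: 17·24 = 408 = 15·26 + 18.

24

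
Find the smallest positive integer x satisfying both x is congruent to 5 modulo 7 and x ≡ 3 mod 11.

47

Since 11·2 ≡ 1 (mod 7), take x = 3 + 11·((5−3)·2 mod 7) = 3 + 11·4 = 47.
Check: 47 mod 7 = 5, 47 mod 11 = 3.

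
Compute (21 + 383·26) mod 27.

383·26 = 9958.
9958 − 368·27 = 22, so 9958 ≡ 22 (mod 27).
(21 + 22) mod 27 = 16.

16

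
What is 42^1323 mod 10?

Last digits of 2^n: 2, 4, 8, 6 (period 4).
1323 leaves remainder 3 on division by 4, so 42^1323 ends in 8.

8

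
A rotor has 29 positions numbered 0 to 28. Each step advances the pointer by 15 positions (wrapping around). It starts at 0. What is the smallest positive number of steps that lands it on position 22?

The inverse of 15 mod 29 is 2 (since 15·2 = 30 ≡ 1).
So x ≡ 2·22 = 44 ≡ 15 (mod 29).

15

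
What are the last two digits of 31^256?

Square-and-reduce mod 100: 31^1≡31, 31^2≡61, 31^4≡21, 31^8≡41, 31^16≡81, 31^32≡61, 31^64≡21, 31^128≡41, 31^256≡81.
256 = 256, so 31^256 ≡ 81 ≡ 81 (mod 100).

81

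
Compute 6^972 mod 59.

Successive squares of 6 mod 59: 6^1≡6, 6^2≡36, 6^4≡57, 6^8≡4, 6^16≡16, 6^32≡20, 6^64≡46, 6^128≡51, 6^256≡5, 6^512≡25.
972 = 4 + 8 + 64 + 128 + 256 + 512, so 6^972 ≡ 57·4·46·51·5·25 ≡ 17 (mod 59).

17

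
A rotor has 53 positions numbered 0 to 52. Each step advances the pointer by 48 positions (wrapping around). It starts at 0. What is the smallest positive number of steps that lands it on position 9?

48⁻¹ ≡ 21 (mod 53) because 48·21 = 1008 = 19·53 + 1.
Multiplying both sides by 21: x ≡ 21·9 = 189 ≡ 30 (mod 53).

30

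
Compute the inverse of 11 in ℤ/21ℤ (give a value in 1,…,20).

2

21 = 1·11 + 10
11 = 1·10 + 1
10 = 10·1 + 0
Back-substituting gives 11·2 ≡ 1 (mod 21).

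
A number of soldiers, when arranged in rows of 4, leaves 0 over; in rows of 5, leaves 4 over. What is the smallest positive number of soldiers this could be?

x ≡ 0 (mod 4) gives x ∈ {0, 4}.
The first of these with x mod 5 = 4 is 4.

4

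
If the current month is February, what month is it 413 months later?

July

Dividing 413 by 12 gives quotient 34 and remainder 5.
February + 5 months → July.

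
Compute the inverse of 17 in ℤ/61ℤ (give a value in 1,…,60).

17·18 = 306 = 5·61 + 1, so 17⁻¹ ≡ 18 (mod 61).

18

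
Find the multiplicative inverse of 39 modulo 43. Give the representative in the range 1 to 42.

39·32 = 1248 = 29·43 + 1, so 39⁻¹ ≡ 32 (mod 43).

32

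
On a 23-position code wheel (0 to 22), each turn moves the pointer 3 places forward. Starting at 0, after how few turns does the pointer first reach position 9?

3

3⁻¹ ≡ 8 (mod 23) because 3·8 = 24 = 1·23 + 1.
So x ≡ 8·9 = 72 ≡ 3 (mod 23).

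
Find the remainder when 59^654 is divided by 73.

24

Successive squares of 59 mod 73: 59^1≡59, 59^2≡50, 59^4≡18, 59^8≡32, 59^16≡2, 59^32≡4, 59^64≡16, 59^128≡37, 59^256≡55, 59^512≡32.
654 = 2 + 4 + 8 + 128 + 512, so 59^654 ≡ 50·18·32·37·32 ≡ 24 (mod 73).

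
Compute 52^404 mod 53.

1

By repeated squaring mod 53: 52^1≡52, 52^2≡1, 52^4≡1, 52^8≡1, 52^16≡1, 52^32≡1, 52^64≡1, 52^128≡1, 52^256≡1.
Since 404 = 4 + 16 + 128 + 256 in binary, 52^404 ≡ 1·1·1·1 ≡ 1 (mod 53).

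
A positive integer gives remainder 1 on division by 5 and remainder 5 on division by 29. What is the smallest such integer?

121

x ≡ 1 (mod 5) gives x ∈ {1, 6, 11, 16, 21, 26, 31, 36, …}.
The first of these with x mod 29 = 5 is 121.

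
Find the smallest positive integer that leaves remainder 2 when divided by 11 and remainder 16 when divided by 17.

101

Since 17·2 ≡ 1 (mod 11), take x = 16 + 17·((2−16)·2 mod 11) = 16 + 17·5 = 101.
Check: 101 mod 11 = 2, 101 mod 17 = 16.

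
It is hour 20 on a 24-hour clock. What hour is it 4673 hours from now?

13

4673 − 194·24 = 17, so 4673 ≡ 17 (mod 24).
(20 + 17) mod 24 = 13.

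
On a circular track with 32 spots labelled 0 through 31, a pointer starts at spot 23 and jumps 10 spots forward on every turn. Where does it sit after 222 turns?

3

222·10 = 2220.
Dividing 2220 by 32 gives quotient 69 and remainder 12.
(23 + 12) mod 32 = 3.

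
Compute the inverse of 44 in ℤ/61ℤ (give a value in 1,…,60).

44·43 = 1892 = 31·61 + 1, so 44⁻¹ ≡ 43 (mod 61).

43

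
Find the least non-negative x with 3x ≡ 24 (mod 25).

The inverse of 3 mod 25 is 17 (since 3·17 = 51 ≡ 1).
So x ≡ 17·24 = 408 ≡ 8 (mod 25).

8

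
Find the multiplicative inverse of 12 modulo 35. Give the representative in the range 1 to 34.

35 = 2·12 + 11
12 = 1·11 + 1
11 = 11·1 + 0
Back-substituting gives 12·3 ≡ 1 (mod 35).

3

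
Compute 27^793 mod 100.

Square-and-reduce mod 100: 27^1≡27, 27^2≡29, 27^4≡41, 27^8≡81, 27^16≡61, 27^32≡21, 27^64≡41, 27^128≡81, 27^256≡61, 27^512≡21.
793 = 1 + 8 + 16 + 256 + 512, so 27^793 ≡ 27·81·61·61·21 ≡ 67 (mod 100).

67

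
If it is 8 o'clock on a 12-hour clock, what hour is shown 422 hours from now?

10

422 − 35·12 = 2, so 422 ≡ 2 (mod 12).
8 + 2 → 10 on a 12-hour dial.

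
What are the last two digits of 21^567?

41

Successive squares of 21 mod 100: 21^1≡21, 21^2≡41, 21^4≡81, 21^8≡61, 21^16≡21, 21^32≡41, 21^64≡81, 21^128≡61, 21^256≡21, 21^512≡41.
567 = 1 + 2 + 4 + 16 + 32 + 512, so 21^567 ≡ 21·41·81·21·41·41 ≡ 41 (mod 100).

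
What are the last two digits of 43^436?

01

By repeated squaring mod 100: 43^1≡43, 43^2≡49, 43^4≡1, 43^8≡1, 43^16≡1, 43^32≡1, 43^64≡1, 43^128≡1, 43^256≡1.
436 = 4 + 16 + 32 + 128 + 256, so 43^436 ≡ 1·1·1·1·1 ≡ 1 (mod 100).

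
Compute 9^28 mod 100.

Successive squares of 9 mod 100: 9^1≡9, 9^2≡81, 9^4≡61, 9^8≡21, 9^16≡41.
Since 28 = 4 + 8 + 16 in binary, 9^28 ≡ 61·21·41 ≡ 21 (mod 100).

21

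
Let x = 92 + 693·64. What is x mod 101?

693·64 = 44352.
44352 − 439·101 = 13, so 44352 ≡ 13 (mod 101).
(92 + 13) mod 101 = 4.

4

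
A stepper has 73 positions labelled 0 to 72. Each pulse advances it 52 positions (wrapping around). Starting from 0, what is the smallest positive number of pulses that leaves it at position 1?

66

73 = 1·52 + 21
52 = 2·21 + 10
21 = 2·10 + 1
10 = 10·1 + 0
Back-substituting gives 52·66 ≡ 1 (mod 73).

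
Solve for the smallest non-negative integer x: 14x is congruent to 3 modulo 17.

16

14⁻¹ ≡ 11 (mod 17) because 14·11 = 154 = 9·17 + 1.
So x ≡ 11·3 = 33 ≡ 16 (mod 17).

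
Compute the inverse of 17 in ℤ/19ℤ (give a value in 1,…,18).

19 = 1·17 + 2
17 = 8·2 + 1
2 = 2·1 + 0
Back-substituting gives 17·9 ≡ 1 (mod 19).

9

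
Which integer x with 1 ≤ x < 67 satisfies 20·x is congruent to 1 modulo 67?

20·57 = 1140 = 17·67 + 1, so 20⁻¹ ≡ 57 (mod 67).

57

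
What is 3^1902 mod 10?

9

Last digits of 3^n: 3, 9, 7, 1 (period 4).
1902 leaves remainder 2 on division by 4, so 3^1902 ends in 9.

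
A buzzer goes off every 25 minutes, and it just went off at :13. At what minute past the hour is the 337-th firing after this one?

337·25 = 8425.
Dividing 8425 by 60 gives quotient 140 and remainder 25.
(13 + 25) mod 60 = 38.

38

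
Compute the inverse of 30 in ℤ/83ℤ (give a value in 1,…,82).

36

30·36 = 1080 = 13·83 + 1, so 30⁻¹ ≡ 36 (mod 83).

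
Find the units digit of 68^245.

8

Last digits of 8^n: 8, 4, 2, 6 (period 4).
245 mod 4 = 1, so the last digit matches 8^1 = 8.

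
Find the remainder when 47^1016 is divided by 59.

Successive squares of 47 mod 59: 47^1≡47, 47^2≡26, 47^4≡27, 47^8≡21, 47^16≡28, 47^32≡17, 47^64≡53, 47^128≡36, 47^256≡57, 47^512≡4.
1016 = 8 + 16 + 32 + 64 + 128 + 256 + 512, so 47^1016 ≡ 21·28·17·53·36·57·4 ≡ 12 (mod 59).

12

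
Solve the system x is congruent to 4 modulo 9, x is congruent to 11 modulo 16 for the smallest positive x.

Since 16·4 ≡ 1 (mod 9), take x = 11 + 16·((4−11)·4 mod 9) = 11 + 16·8 = 139.
Check: 139 mod 9 = 4, 139 mod 16 = 11.

139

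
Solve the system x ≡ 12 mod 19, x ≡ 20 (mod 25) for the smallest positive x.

Since 25·16 ≡ 1 (mod 19), take x = 20 + 25·((12−20)·16 mod 19) = 20 + 25·5 = 145.
Check: 145 mod 19 = 12, 145 mod 25 = 20.

145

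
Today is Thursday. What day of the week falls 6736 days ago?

Tuesday

6736 − 962·7 = 2, so 6736 ≡ 2 (mod 7).
Thursday − 2 days → Tuesday.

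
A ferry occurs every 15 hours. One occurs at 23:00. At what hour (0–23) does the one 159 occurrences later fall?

159·15 = 2385.
Dividing 2385 by 24 gives quotient 99 and remainder 9.
(23 + 9) mod 24 = 8.

8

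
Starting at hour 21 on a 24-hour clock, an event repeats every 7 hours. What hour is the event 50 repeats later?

50·7 = 350.
350 − 14·24 = 14, so 350 ≡ 14 (mod 24).
(21 + 14) mod 24 = 11.

11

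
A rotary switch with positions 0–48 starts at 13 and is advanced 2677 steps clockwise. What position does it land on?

Dividing 2677 by 49 gives quotient 54 and remainder 31.
(13 + 31) mod 49 = 44.

44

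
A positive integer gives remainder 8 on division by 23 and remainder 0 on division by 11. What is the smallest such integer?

77

x ≡ 0 (mod 11) gives x ∈ {0, 11, 22, 33, 44, 55, 66, 77}.
The first of these with x mod 23 = 8 is 77.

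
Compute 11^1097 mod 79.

49

Square-and-reduce mod 79: 11^1≡11, 11^2≡42, 11^4≡26, 11^8≡44, 11^16≡40, 11^32≡20, 11^64≡5, 11^128≡25, 11^256≡72, 11^512≡49, 11^1024≡31.
Since 1097 = 1 + 8 + 64 + 1024 in binary, 11^1097 ≡ 11·44·5·31 ≡ 49 (mod 79).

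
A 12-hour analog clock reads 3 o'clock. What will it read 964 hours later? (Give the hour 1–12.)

7

Dividing 964 by 12 gives quotient 80 and remainder 4.
3 + 4 → 7 on a 12-hour dial.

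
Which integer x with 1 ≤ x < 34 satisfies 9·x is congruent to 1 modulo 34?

19

9·19 = 171 = 5·34 + 1, so 9⁻¹ ≡ 19 (mod 34).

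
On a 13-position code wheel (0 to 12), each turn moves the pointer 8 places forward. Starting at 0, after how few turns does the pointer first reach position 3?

2

The inverse of 8 mod 13 is 5 (since 8·5 = 40 ≡ 1).
Multiplying both sides by 5: x ≡ 5·3 = 15 ≡ 2 (mod 13).
Check: 8·2 = 16 = 1·13 + 3.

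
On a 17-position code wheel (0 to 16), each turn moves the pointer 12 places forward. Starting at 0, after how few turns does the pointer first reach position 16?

The inverse of 12 mod 17 is 10 (since 12·10 = 120 ≡ 1).
Multiplying both sides by 10: x ≡ 10·16 = 160 ≡ 7 (mod 17).

7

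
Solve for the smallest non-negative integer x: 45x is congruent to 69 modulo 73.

45⁻¹ ≡ 13 (mod 73) because 45·13 = 585 = 8·73 + 1.
Multiplying both sides by 13: x ≡ 13·69 = 897 ≡ 21 (mod 73).

21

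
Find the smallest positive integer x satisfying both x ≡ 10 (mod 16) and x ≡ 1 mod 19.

x ≡ 10 (mod 16) gives x ∈ {10, 26, 42, 58}.
The first of these with x mod 19 = 1 is 58.

58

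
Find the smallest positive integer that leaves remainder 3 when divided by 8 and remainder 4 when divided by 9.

x ≡ 3 (mod 8) gives x ∈ {3, 11, 19, 27, 35, 43, 51, 59, …}.
The first of these with x mod 9 = 4 is 67.

67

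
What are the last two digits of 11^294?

41

Square-and-reduce mod 100: 11^1≡11, 11^2≡21, 11^4≡41, 11^8≡81, 11^16≡61, 11^32≡21, 11^64≡41, 11^128≡81, 11^256≡61.
Since 294 = 2 + 4 + 32 + 256 in binary, 11^294 ≡ 21·41·21·61 ≡ 41 (mod 100).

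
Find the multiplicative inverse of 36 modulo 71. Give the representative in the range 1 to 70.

36·2 = 72 = 1·71 + 1, so 36⁻¹ ≡ 2 (mod 71).

2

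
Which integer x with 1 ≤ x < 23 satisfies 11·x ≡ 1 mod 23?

23 = 2·11 + 1
11 = 11·1 + 0
Back-substituting gives 11·21 ≡ 1 (mod 23).

21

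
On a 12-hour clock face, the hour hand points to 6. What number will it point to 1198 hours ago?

8

1198 mod 12 = 10 (since 99·12 = 1188).
6 − 10 → 8 on a 12-hour dial.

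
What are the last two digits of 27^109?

87

Square-and-reduce mod 100: 27^1≡27, 27^2≡29, 27^4≡41, 27^8≡81, 27^16≡61, 27^32≡21, 27^64≡41.
Since 109 = 1 + 4 + 8 + 32 + 64 in binary, 27^109 ≡ 27·41·81·21·41 ≡ 87 (mod 100).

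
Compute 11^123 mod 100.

31

By repeated squaring mod 100: 11^1≡11, 11^2≡21, 11^4≡41, 11^8≡81, 11^16≡61, 11^32≡21, 11^64≡41.
Since 123 = 1 + 2 + 8 + 16 + 32 + 64 in binary, 11^123 ≡ 11·21·81·61·21·41 ≡ 31 (mod 100).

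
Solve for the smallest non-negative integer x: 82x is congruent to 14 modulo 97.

12

The inverse of 82 mod 97 is 84 (since 82·84 = 6888 ≡ 1).
So x ≡ 84·14 = 1176 ≡ 12 (mod 97).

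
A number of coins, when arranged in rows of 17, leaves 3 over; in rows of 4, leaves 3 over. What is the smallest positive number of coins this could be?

3

x ≡ 3 (mod 4) gives x ∈ {3}.
The first of these with x mod 17 = 3 is 3.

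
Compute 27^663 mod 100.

By repeated squaring mod 100: 27^1≡27, 27^2≡29, 27^4≡41, 27^8≡81, 27^16≡61, 27^32≡21, 27^64≡41, 27^128≡81, 27^256≡61, 27^512≡21.
663 = 1 + 2 + 4 + 16 + 128 + 512, so 27^663 ≡ 27·29·41·61·81·21 ≡ 83 (mod 100).

83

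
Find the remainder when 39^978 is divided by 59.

By repeated squaring mod 59: 39^1≡39, 39^2≡46, 39^4≡51, 39^8≡5, 39^16≡25, 39^32≡35, 39^64≡45, 39^128≡19, 39^256≡7, 39^512≡49.
Since 978 = 2 + 16 + 64 + 128 + 256 + 512 in binary, 39^978 ≡ 46·25·45·19·7·49 ≡ 12 (mod 59).

12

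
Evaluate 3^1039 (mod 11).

Square-and-reduce mod 11: 3^1≡3, 3^2≡9, 3^4≡4, 3^8≡5, 3^16≡3, 3^32≡9, 3^64≡4, 3^128≡5, 3^256≡3, 3^512≡9, 3^1024≡4.
1039 = 1 + 2 + 4 + 8 + 1024, so 3^1039 ≡ 3·9·4·5·4 ≡ 4 (mod 11).

4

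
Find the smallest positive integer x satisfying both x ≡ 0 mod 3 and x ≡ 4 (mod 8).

x ≡ 0 (mod 3) gives x ∈ {0, 3, 6, 9, 12}.
The first of these with x mod 8 = 4 is 12.

12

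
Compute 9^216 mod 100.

41

Square-and-reduce mod 100: 9^1≡9, 9^2≡81, 9^4≡61, 9^8≡21, 9^16≡41, 9^32≡81, 9^64≡61, 9^128≡21.
216 = 8 + 16 + 64 + 128, so 9^216 ≡ 21·41·61·21 ≡ 41 (mod 100).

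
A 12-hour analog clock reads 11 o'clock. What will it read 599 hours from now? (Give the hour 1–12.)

599 − 49·12 = 11, so 599 ≡ 11 (mod 12).
11 + 11 → 10 on a 12-hour dial.

10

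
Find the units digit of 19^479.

9

Powers of 9 mod 10 repeat with period 2: 9, 1.
479 leaves remainder 1 on division by 2, so 19^479 ends in 9.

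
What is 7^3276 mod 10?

1

Last digits of 7^n: 7, 9, 3, 1 (period 4).
3276 leaves remainder 0 on division by 4, so 7^3276 ends in 1.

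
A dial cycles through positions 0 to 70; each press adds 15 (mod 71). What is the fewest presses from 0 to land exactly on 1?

15·19 = 285 = 4·71 + 1, so 15⁻¹ ≡ 19 (mod 71).

19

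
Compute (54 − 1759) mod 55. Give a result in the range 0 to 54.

1759 − 31·55 = 54, so 1759 ≡ 54 (mod 55).
(54 − 54) mod 55 = 0.

0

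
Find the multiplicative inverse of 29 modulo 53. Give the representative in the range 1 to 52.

11

29·11 = 319 = 6·53 + 1, so 29⁻¹ ≡ 11 (mod 53).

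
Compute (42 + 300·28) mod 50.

42

300·28 = 8400.
8400 mod 50 = 0 (since 168·50 = 8400).
(42 + 0) mod 50 = 42.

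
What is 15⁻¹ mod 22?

22 = 1·15 + 7
15 = 2·7 + 1
7 = 7·1 + 0
Back-substituting gives 15·3 ≡ 1 (mod 22).

3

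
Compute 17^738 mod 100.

9

Successive squares of 17 mod 100: 17^1≡17, 17^2≡89, 17^4≡21, 17^8≡41, 17^16≡81, 17^32≡61, 17^64≡21, 17^128≡41, 17^256≡81, 17^512≡61.
Since 738 = 2 + 32 + 64 + 128 + 512 in binary, 17^738 ≡ 89·61·21·41·61 ≡ 9 (mod 100).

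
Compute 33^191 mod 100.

17

Successive squares of 33 mod 100: 33^1≡33, 33^2≡89, 33^4≡21, 33^8≡41, 33^16≡81, 33^32≡61, 33^64≡21, 33^128≡41.
Since 191 = 1 + 2 + 4 + 8 + 16 + 32 + 128 in binary, 33^191 ≡ 33·89·21·41·81·61·41 ≡ 17 (mod 100).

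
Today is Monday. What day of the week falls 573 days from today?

Sunday

573 − 81·7 = 6, so 573 ≡ 6 (mod 7).
Monday + 6 days → Sunday.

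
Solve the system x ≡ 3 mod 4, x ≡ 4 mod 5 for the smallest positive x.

Since 5·1 ≡ 1 (mod 4), take x = 4 + 5·((3−4)·1 mod 4) = 4 + 5·3 = 19.
Check: 19 mod 4 = 3, 19 mod 5 = 4.

19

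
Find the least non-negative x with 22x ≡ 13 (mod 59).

22⁻¹ ≡ 51 (mod 59) because 22·51 = 1122 = 19·59 + 1.
Multiplying both sides by 51: x ≡ 51·13 = 663 ≡ 14 (mod 59).

14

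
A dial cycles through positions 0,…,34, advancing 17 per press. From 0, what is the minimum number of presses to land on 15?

17⁻¹ ≡ 33 (mod 35) because 17·33 = 561 = 16·35 + 1.
So x ≡ 33·15 = 495 ≡ 5 (mod 35).

5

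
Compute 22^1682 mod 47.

Successive squares of 22 mod 47: 22^1≡22, 22^2≡14, 22^4≡8, 22^8≡17, 22^16≡7, 22^32≡2, 22^64≡4, 22^128≡16, 22^256≡21, 22^512≡18, 22^1024≡42.
1682 = 2 + 16 + 128 + 512 + 1024, so 22^1682 ≡ 14·7·16·18·42 ≡ 21 (mod 47).

21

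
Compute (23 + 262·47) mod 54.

262·47 = 12314.
Dividing 12314 by 54 gives quotient 228 and remainder 2.
(23 + 2) mod 54 = 25.

25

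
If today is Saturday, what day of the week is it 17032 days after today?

Sunday

17032 − 2433·7 = 1, so 17032 ≡ 1 (mod 7).
Saturday + 1 day → Sunday.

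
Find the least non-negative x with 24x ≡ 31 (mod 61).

14

The inverse of 24 mod 61 is 28 (since 24·28 = 672 ≡ 1).
Multiplying both sides by 28: x ≡ 28·31 = 868 ≡ 14 (mod 61).
Check: 24·14 = 336 = 5·61 + 31.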